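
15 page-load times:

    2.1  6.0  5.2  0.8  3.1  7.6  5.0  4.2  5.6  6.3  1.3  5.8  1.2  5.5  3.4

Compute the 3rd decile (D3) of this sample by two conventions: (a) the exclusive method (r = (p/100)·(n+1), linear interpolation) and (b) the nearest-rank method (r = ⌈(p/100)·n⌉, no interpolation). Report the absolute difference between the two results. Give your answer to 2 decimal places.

0.20

Sorted: 0.8, 1.2, 1.3, 2.1, 3.1, 3.4, 4.2, 5.0, 5.2, 5.5, 5.6, 5.8, 6.0, 6.3, 7.6.
n = 15.
(a) r = 4.8; between ranks 4 (2.1) and 5 (3.1): 2.9.
(b) the nearest-rank method: rank 5 → 3.1.
|2.9 − 3.1| = 0.2.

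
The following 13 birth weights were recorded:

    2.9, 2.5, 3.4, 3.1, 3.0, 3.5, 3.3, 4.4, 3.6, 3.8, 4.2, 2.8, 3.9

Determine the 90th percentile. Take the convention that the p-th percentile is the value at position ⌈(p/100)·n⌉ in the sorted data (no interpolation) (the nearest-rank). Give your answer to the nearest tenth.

Sorted: 2.5, 2.8, 2.9, 3.0, 3.1, 3.3, 3.4, 3.5, 3.6, 3.8, 3.9, 4.2, 4.4.
n = 13.
Position = ⌈90/100 · 13⌉ = ⌈11.7⌉ = 12.
The value at rank 12 is 4.2.

4.2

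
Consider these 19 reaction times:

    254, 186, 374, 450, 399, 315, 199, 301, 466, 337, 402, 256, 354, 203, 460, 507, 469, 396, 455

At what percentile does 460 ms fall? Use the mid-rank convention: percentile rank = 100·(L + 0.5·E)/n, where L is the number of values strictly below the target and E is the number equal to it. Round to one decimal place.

81.6

Sorted: 186, 199, 203, 254, 256, 301, 315, 337, 354, 374, 396, 399, 402, 450, 455, 460, 466, 469, 507.
Count below 460: L = 15; count equal: E = 1; n = 19.
Percentile rank = 100·(15 + 0.5·1)/19 = 100·15.5/19 = 81.58.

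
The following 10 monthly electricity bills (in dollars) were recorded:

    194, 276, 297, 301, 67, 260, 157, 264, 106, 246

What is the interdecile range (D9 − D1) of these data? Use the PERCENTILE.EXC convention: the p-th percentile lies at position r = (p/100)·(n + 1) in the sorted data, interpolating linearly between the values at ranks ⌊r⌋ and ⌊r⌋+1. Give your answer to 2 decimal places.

229.70

Sorted: 67, 106, 157, 194, 246, 260, 264, 276, 297, 301.
n = 10.
P10: r = 1.1; ranks 1–2 are 67, 106; interpolating gives 70.9.
P90: r = 9.9; ranks 9–10 are 297, 301; interpolating gives 300.6.
Difference: 300.6 − 70.9 = 229.7.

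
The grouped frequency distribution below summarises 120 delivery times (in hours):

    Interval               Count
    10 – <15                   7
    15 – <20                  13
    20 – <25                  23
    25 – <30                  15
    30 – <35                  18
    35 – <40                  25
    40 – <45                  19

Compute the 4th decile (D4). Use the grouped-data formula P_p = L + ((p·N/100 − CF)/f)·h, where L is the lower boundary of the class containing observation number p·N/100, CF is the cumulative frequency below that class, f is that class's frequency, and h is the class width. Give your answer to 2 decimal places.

26.67

N = 120; target position k = 40/100 · 120 = 48.
Cumulative frequencies: 7, 20, 43, 58, 76, 101, 120.
Observation 48 falls in the class 25 – <30.
L = 25, CF = 43, f = 15, h = 5.
P40 = 25 + ((48 − 43)/15)·5 = 25 + 1.66667 = 26.6667.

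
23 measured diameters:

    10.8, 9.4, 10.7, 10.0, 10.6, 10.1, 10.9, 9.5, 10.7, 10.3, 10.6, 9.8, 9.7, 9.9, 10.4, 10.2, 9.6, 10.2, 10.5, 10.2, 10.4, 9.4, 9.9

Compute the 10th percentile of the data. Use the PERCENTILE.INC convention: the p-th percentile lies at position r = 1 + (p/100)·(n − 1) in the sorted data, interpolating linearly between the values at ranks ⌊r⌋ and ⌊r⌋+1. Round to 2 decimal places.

Sorted: 9.4, 9.4, 9.5, 9.6, 9.7, 9.8, 9.9, 9.9, 10.0, 10.1, 10.2, 10.2, 10.2, 10.3, 10.4, 10.4, 10.5, 10.6, 10.6, 10.7, 10.7, 10.8, 10.9.
n = 23.
r = 1 + (10/100)·(23 − 1) = 1 + 2.2 = 3.2.
Rank 3 is 9.5 and rank 4 is 9.6.
Interpolate: 9.5 + 0.2·(9.6 − 9.5) = 9.5 + 0.2·0.1 = 9.52.

9.52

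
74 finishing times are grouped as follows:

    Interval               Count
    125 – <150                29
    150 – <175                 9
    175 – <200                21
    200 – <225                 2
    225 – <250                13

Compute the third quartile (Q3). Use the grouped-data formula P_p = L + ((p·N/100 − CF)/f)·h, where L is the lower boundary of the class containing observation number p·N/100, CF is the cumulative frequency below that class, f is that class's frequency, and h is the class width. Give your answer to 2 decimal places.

N = 74; target position k = 75/100 · 74 = 55.5.
Cumulative frequencies: 29, 38, 59, 61, 74.
Observation 55.5 falls in the class 175 – <200.
L = 175, CF = 38, f = 21, h = 25.
P75 = 175 + ((55.5 − 38)/21)·25 = 175 + 20.8333 = 195.833.

195.83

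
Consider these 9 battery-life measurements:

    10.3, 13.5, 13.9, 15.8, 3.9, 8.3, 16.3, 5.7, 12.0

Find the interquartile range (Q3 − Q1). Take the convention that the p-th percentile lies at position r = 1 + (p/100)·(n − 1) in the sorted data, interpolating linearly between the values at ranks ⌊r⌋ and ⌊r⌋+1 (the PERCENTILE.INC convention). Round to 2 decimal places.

5.60

Sorted: 3.9, 5.7, 8.3, 10.3, 12.0, 13.5, 13.9, 15.8, 16.3.
n = 9.
P25: r = 3 (integer) → 8.3.
P75: r = 7 (integer) → 13.9.
Difference: 13.9 − 8.3 = 5.6.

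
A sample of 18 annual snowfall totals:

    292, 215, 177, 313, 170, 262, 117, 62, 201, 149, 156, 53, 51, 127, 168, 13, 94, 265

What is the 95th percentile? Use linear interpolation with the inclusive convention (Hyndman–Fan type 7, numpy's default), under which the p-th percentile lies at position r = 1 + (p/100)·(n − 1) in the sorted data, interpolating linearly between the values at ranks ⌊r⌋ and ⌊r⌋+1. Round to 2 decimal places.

Sorted: 13, 51, 53, 62, 94, 117, 127, 149, 156, 168, 170, 177, 201, 215, 262, 265, 292, 313.
n = 18.
r = 1 + (95/100)·(18 − 1) = 1 + 16.15 = 17.15.
Rank 17 is 292 and rank 18 is 313.
Interpolate: 292 + 0.15·(313 − 292) = 292 + 0.15·21 = 295.15.

295.15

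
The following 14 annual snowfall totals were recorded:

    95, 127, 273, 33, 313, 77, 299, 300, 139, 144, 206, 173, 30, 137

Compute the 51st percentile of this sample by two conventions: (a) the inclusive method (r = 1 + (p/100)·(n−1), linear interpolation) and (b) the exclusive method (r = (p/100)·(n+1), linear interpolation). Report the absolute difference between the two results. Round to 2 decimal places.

Sorted: 30, 33, 77, 95, 127, 137, 139, 144, 173, 206, 273, 299, 300, 313.
n = 14.
(a) r = 7.63; between ranks 7 (139) and 8 (144): 142.15.
(b) r = 7.65; between ranks 7 (139) and 8 (144): 142.25.
|142.15 − 142.25| = 0.1.

0.10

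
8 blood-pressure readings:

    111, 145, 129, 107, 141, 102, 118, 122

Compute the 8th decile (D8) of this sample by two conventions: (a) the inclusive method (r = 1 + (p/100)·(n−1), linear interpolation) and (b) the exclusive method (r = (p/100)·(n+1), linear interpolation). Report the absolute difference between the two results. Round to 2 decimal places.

5.60

Sorted: 102, 107, 111, 118, 122, 129, 141, 145.
n = 8.
(a) r = 6.6; between ranks 6 (129) and 7 (141): 136.2.
(b) r = 7.2; between ranks 7 (141) and 8 (145): 141.8.
|136.2 − 141.8| = 5.6.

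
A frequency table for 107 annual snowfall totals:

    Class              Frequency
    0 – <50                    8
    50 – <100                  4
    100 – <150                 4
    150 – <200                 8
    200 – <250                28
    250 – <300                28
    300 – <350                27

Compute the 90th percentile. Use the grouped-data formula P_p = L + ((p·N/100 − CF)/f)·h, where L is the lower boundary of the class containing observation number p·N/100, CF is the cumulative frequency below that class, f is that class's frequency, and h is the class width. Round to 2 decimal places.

N = 107; target position k = 90/100 · 107 = 96.3.
Cumulative frequencies: 8, 12, 16, 24, 52, 80, 107.
Observation 96.3 falls in the class 300 – <350.
L = 300, CF = 80, f = 27, h = 50.
P90 = 300 + ((96.3 − 80)/27)·50 = 300 + 30.1852 = 330.185.

330.19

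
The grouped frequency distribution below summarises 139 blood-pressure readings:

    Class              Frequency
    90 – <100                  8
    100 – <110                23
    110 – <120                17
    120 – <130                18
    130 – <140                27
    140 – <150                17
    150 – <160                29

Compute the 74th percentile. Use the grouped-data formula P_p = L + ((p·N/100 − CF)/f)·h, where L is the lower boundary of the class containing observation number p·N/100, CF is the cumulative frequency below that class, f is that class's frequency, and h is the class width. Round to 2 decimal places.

145.80

N = 139; target position k = 74/100 · 139 = 102.86.
Cumulative frequencies: 8, 31, 48, 66, 93, 110, 139.
Observation 102.86 falls in the class 140 – <150.
L = 140, CF = 93, f = 17, h = 10.
P74 = 140 + ((102.86 − 93)/17)·10 = 140 + 5.8 = 145.8.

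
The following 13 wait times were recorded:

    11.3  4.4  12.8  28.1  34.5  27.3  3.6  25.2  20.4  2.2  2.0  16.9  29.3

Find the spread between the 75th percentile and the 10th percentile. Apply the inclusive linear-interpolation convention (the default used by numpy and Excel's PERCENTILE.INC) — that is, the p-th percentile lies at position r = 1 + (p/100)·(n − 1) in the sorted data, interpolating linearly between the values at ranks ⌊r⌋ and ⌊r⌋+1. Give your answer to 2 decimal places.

24.82

Sorted: 2.0, 2.2, 3.6, 4.4, 11.3, 12.8, 16.9, 20.4, 25.2, 27.3, 28.1, 29.3, 34.5.
n = 13.
P10: r = 2.2; ranks 2–3 are 2.2, 3.6; interpolating gives 2.48.
P75: r = 10 (integer) → 27.3.
Difference: 27.3 − 2.48 = 24.82.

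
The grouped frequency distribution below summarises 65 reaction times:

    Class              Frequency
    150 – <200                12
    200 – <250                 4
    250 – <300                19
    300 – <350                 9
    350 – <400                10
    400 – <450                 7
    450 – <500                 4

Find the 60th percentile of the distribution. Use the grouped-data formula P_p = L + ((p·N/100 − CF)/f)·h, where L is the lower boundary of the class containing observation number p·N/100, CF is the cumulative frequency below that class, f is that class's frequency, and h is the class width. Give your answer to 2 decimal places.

N = 65; target position k = 60/100 · 65 = 39.
Cumulative frequencies: 12, 16, 35, 44, 54, 61, 65.
Observation 39 falls in the class 300 – <350.
L = 300, CF = 35, f = 9, h = 50.
P60 = 300 + ((39 − 35)/9)·50 = 300 + 22.2222 = 322.222.

322.22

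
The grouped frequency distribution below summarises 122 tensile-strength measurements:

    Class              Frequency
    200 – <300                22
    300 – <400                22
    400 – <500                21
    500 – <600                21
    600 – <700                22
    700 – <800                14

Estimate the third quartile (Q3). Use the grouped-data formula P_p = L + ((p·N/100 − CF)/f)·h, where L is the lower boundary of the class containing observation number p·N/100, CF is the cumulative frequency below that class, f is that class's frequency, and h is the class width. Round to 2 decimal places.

N = 122; target position k = 75/100 · 122 = 91.5.
Cumulative frequencies: 22, 44, 65, 86, 108, 122.
Observation 91.5 falls in the class 600 – <700.
L = 600, CF = 86, f = 22, h = 100.
P75 = 600 + ((91.5 − 86)/22)·100 = 600 + 25 = 625.

625.00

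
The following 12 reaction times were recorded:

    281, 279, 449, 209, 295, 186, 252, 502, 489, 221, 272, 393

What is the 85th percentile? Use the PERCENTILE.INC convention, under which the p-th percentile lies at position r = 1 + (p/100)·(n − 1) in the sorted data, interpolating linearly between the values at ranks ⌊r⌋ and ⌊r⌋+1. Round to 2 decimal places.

Sorted: 186, 209, 221, 252, 272, 279, 281, 295, 393, 449, 489, 502.
n = 12.
r = 1 + (85/100)·(12 − 1) = 1 + 9.35 = 10.35.
Rank 10 is 449 and rank 11 is 489.
Interpolate: 449 + 0.35·(489 − 449) = 449 + 0.35·40 = 463.

463.00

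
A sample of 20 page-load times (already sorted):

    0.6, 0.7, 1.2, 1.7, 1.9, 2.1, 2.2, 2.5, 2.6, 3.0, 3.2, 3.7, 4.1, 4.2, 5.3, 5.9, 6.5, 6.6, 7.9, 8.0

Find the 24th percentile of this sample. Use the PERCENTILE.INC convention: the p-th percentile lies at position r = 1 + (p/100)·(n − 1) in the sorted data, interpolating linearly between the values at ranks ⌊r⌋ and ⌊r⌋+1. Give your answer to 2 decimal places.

n = 20.
r = 1 + (24/100)·(20 − 1) = 1 + 4.56 = 5.56.
Rank 5 is 1.9 and rank 6 is 2.1.
Interpolate: 1.9 + 0.56·(2.1 − 1.9) = 1.9 + 0.56·0.2 = 2.012.

2.01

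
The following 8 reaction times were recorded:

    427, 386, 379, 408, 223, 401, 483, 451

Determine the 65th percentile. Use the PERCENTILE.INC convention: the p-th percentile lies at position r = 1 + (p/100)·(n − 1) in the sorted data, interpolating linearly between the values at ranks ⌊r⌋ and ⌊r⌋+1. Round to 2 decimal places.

418.45

Sorted: 223, 379, 386, 401, 408, 427, 451, 483.
n = 8.
r = 1 + (65/100)·(8 − 1) = 1 + 4.55 = 5.55.
Rank 5 is 408 and rank 6 is 427.
Interpolate: 408 + 0.55·(427 − 408) = 408 + 0.55·19 = 418.45.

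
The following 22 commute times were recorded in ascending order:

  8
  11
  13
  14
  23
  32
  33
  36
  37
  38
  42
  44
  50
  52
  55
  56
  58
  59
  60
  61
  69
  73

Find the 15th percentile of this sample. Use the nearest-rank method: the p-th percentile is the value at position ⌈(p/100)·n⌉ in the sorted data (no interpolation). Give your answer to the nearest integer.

14

n = 22.
Position = ⌈15/100 · 22⌉ = ⌈3.3⌉ = 4.
The value at rank 4 is 14.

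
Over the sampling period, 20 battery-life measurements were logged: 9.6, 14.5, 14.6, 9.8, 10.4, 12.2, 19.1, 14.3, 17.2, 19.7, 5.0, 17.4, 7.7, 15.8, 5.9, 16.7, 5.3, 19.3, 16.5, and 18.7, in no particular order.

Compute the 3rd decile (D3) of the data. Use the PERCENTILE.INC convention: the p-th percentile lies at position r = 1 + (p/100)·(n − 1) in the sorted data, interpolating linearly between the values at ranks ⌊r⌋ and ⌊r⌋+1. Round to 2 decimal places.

10.22

Sorted: 5.0, 5.3, 5.9, 7.7, 9.6, 9.8, 10.4, 12.2, 14.3, 14.5, 14.6, 15.8, 16.5, 16.7, 17.2, 17.4, 18.7, 19.1, 19.3, 19.7.
n = 20.
r = 1 + (30/100)·(20 − 1) = 1 + 5.7 = 6.7.
Rank 6 is 9.8 and rank 7 is 10.4.
Interpolate: 9.8 + 0.7·(10.4 − 9.8) = 9.8 + 0.7·0.6 = 10.22.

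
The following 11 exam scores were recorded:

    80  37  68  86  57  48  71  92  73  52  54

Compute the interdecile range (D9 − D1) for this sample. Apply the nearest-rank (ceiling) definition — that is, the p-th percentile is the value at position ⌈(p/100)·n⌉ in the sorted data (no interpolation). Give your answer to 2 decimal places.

Sorted: 37, 48, 52, 54, 57, 68, 71, 73, 80, 86, 92.
n = 11.
P10: rank ⌈10/100·11⌉ = 2 → 48.
P90: rank ⌈90/100·11⌉ = 10 → 86.
Difference: 86 − 48 = 38.

38.00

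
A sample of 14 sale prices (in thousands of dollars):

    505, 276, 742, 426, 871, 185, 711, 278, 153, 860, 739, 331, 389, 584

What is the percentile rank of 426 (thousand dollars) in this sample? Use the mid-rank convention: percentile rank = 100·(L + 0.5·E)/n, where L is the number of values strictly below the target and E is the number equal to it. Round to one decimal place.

46.4

Sorted: 153, 185, 276, 278, 331, 389, 426, 505, 584, 711, 739, 742, 860, 871.
Count below 426: L = 6; count equal: E = 1; n = 14.
Percentile rank = 100·(6 + 0.5·1)/14 = 100·6.5/14 = 46.43.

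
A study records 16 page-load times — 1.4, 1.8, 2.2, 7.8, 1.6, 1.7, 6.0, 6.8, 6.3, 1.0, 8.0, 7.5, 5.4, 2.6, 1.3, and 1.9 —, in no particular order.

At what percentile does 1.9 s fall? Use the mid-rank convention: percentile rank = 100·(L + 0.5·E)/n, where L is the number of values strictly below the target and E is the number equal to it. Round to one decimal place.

Sorted: 1.0, 1.3, 1.4, 1.6, 1.7, 1.8, 1.9, 2.2, 2.6, 5.4, 6.0, 6.3, 6.8, 7.5, 7.8, 8.0.
Count below 1.9: L = 6; count equal: E = 1; n = 16.
Percentile rank = 100·(6 + 0.5·1)/16 = 100·6.5/16 = 40.62.

40.6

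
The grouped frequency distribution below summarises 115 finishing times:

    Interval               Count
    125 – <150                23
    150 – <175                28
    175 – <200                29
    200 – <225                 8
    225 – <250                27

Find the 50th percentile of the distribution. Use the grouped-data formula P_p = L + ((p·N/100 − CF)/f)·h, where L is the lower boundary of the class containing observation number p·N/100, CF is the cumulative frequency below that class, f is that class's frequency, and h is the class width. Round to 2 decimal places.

N = 115; target position k = 50/100 · 115 = 57.5.
Cumulative frequencies: 23, 51, 80, 88, 115.
Observation 57.5 falls in the class 175 – <200.
L = 175, CF = 51, f = 29, h = 25.
P50 = 175 + ((57.5 − 51)/29)·25 = 175 + 5.60345 = 180.603.

180.60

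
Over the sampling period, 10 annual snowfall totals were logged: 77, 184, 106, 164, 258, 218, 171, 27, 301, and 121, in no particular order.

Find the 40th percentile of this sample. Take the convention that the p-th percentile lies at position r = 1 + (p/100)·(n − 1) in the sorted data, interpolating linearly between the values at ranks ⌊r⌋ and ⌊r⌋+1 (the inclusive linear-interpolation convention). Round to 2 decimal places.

146.80

Sorted: 27, 77, 106, 121, 164, 171, 184, 218, 258, 301.
n = 10.
r = 1 + (40/100)·(10 − 1) = 1 + 3.6 = 4.6.
Rank 4 is 121 and rank 5 is 164.
Interpolate: 121 + 0.6·(164 − 121) = 121 + 0.6·43 = 146.8.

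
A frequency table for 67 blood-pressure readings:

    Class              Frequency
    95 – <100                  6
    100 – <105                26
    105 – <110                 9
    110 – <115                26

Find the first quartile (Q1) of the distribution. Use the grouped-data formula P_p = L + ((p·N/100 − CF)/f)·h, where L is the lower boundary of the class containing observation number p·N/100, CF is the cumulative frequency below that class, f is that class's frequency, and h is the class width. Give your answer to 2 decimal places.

102.07

N = 67; target position k = 25/100 · 67 = 16.75.
Cumulative frequencies: 6, 32, 41, 67.
Observation 16.75 falls in the class 100 – <105.
L = 100, CF = 6, f = 26, h = 5.
P25 = 100 + ((16.75 − 6)/26)·5 = 100 + 2.06731 = 102.067.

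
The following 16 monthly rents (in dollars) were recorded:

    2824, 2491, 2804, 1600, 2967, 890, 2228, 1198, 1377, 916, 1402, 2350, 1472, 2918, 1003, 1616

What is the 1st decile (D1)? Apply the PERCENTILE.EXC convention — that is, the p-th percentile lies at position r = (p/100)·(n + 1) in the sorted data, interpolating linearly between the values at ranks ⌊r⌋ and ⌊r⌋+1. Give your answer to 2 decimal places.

Sorted: 890, 916, 1003, 1198, 1377, 1402, 1472, 1600, 1616, 2228, 2350, 2491, 2804, 2824, 2918, 2967.
n = 16.
r = (10/100)·(16 + 1) = 1.7.
Rank 1 is 890 and rank 2 is 916.
Interpolate: 890 + 0.7·(916 − 890) = 890 + 0.7·26 = 908.2.

908.20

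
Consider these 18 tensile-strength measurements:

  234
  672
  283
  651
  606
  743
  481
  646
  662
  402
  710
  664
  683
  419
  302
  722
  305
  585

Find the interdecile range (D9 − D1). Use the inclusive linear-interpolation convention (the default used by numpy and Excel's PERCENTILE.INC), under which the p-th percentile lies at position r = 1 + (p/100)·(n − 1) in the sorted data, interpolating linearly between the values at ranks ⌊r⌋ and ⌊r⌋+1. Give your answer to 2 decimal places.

Sorted: 234, 283, 302, 305, 402, 419, 481, 585, 606, 646, 651, 662, 664, 672, 683, 710, 722, 743.
n = 18.
P10: r = 2.7; ranks 2–3 are 283, 302; interpolating gives 296.3.
P90: r = 16.3; ranks 16–17 are 710, 722; interpolating gives 713.6.
Difference: 713.6 − 296.3 = 417.3.

417.30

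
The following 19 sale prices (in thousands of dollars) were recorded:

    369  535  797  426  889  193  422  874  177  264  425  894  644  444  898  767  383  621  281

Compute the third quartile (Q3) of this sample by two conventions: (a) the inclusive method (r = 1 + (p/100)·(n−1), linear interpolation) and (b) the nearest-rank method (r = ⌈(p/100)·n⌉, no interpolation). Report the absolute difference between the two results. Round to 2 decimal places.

15.00

Sorted: 177, 193, 264, 281, 369, 383, 422, 425, 426, 444, 535, 621, 644, 767, 797, 874, 889, 894, 898.
n = 19.
(a) r = 14.5; between ranks 14 (767) and 15 (797): 782.
(b) the nearest-rank method: rank 15 → 797.
|782 − 797| = 15.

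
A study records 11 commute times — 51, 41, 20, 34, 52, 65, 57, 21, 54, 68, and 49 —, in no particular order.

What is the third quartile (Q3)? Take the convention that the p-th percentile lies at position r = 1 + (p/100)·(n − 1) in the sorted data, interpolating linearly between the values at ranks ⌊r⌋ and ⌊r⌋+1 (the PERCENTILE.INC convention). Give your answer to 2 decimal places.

55.50

Sorted: 20, 21, 34, 41, 49, 51, 52, 54, 57, 65, 68.
n = 11.
r = 1 + (75/100)·(11 − 1) = 1 + 7.5 = 8.5.
Rank 8 is 54 and rank 9 is 57.
Interpolate: 54 + 0.5·(57 − 54) = 54 + 0.5·3 = 55.5.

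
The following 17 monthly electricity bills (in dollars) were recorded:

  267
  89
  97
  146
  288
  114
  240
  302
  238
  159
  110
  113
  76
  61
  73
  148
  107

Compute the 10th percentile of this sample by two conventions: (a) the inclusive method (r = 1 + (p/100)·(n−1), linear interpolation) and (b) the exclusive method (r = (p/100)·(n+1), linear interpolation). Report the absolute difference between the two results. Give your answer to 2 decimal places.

4.20

Sorted: 61, 73, 76, 89, 97, 107, 110, 113, 114, 146, 148, 159, 238, 240, 267, 288, 302.
n = 17.
(a) r = 2.6; between ranks 2 (73) and 3 (76): 74.8.
(b) r = 1.8; between ranks 1 (61) and 2 (73): 70.6.
|74.8 − 70.6| = 4.2.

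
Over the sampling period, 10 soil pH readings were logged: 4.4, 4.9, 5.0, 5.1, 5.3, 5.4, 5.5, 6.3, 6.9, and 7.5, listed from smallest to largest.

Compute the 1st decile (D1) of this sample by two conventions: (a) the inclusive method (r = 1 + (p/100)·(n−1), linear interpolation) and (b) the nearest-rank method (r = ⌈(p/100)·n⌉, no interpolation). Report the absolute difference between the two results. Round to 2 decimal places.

0.45

n = 10.
(a) r = 1.9; between ranks 1 (4.4) and 2 (4.9): 4.85.
(b) the nearest-rank method: rank 1 → 4.4.
|4.85 − 4.4| = 0.45.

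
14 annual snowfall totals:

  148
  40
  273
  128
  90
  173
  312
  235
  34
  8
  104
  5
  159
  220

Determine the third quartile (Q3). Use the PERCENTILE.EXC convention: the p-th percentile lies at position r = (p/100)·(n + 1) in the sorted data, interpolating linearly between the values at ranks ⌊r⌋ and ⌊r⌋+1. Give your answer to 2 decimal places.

223.75

Sorted: 5, 8, 34, 40, 90, 104, 128, 148, 159, 173, 220, 235, 273, 312.
n = 14.
r = (75/100)·(14 + 1) = 11.25.
Rank 11 is 220 and rank 12 is 235.
Interpolate: 220 + 0.25·(235 − 220) = 220 + 0.25·15 = 223.75.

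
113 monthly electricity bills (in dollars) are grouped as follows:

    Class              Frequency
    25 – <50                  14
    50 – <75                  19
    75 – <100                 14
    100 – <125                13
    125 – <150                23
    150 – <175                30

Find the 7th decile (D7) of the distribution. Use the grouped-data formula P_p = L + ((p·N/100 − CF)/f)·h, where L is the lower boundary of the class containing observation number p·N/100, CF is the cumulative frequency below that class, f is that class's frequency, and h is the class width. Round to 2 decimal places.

145.76

N = 113; target position k = 70/100 · 113 = 79.1.
Cumulative frequencies: 14, 33, 47, 60, 83, 113.
Observation 79.1 falls in the class 125 – <150.
L = 125, CF = 60, f = 23, h = 25.
P70 = 125 + ((79.1 − 60)/23)·25 = 125 + 20.7609 = 145.761.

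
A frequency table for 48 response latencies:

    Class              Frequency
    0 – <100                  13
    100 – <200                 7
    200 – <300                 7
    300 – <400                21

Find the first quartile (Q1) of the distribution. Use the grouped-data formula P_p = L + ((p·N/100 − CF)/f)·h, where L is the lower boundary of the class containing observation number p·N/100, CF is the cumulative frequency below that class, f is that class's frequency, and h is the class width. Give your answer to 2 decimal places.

92.31

N = 48; target position k = 25/100 · 48 = 12.
Cumulative frequencies: 13, 20, 27, 48.
Observation 12 falls in the class 0 – <100.
L = 0, CF = 0, f = 13, h = 100.
P25 = 0 + ((12 − 0)/13)·100 = 0 + 92.3077 = 92.3077.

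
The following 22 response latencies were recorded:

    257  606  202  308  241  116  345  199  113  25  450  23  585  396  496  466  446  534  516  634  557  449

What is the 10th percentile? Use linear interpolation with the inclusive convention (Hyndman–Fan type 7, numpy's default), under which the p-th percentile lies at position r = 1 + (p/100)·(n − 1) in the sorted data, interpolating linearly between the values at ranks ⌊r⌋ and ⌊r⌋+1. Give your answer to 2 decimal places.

Sorted: 23, 25, 113, 116, 199, 202, 241, 257, 308, 345, 396, 446, 449, 450, 466, 496, 516, 534, 557, 585, 606, 634.
n = 22.
r = 1 + (10/100)·(22 − 1) = 1 + 2.1 = 3.1.
Rank 3 is 113 and rank 4 is 116.
Interpolate: 113 + 0.1·(116 − 113) = 113 + 0.1·3 = 113.3.

113.30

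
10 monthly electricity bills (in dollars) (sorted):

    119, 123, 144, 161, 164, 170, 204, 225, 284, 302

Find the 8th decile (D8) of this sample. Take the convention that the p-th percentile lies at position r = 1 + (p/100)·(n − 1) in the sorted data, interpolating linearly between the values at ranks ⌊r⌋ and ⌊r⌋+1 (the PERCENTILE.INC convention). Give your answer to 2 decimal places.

236.80

n = 10.
r = 1 + (80/100)·(10 − 1) = 1 + 7.2 = 8.2.
Rank 8 is 225 and rank 9 is 284.
Interpolate: 225 + 0.2·(284 − 225) = 225 + 0.2·59 = 236.8.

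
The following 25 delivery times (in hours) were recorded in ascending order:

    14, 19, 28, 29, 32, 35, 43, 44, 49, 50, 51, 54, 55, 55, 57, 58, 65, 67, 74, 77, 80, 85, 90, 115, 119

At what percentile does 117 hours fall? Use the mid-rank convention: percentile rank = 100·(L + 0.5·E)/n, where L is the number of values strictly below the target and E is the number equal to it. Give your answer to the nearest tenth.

Count below 117: L = 24; count equal: E = 0; n = 25.
Percentile rank = 100·(24 + 0.5·0)/25 = 100·24/25 = 96.

96.0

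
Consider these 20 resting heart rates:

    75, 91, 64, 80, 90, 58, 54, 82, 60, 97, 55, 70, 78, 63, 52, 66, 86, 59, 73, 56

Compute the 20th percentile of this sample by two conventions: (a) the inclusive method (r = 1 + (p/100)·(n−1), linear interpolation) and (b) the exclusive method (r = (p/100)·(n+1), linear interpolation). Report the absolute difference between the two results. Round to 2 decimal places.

1.20

Sorted: 52, 54, 55, 56, 58, 59, 60, 63, 64, 66, 70, 73, 75, 78, 80, 82, 86, 90, 91, 97.
n = 20.
(a) r = 4.8; between ranks 4 (56) and 5 (58): 57.6.
(b) r = 4.2; between ranks 4 (56) and 5 (58): 56.4.
|57.6 − 56.4| = 1.2.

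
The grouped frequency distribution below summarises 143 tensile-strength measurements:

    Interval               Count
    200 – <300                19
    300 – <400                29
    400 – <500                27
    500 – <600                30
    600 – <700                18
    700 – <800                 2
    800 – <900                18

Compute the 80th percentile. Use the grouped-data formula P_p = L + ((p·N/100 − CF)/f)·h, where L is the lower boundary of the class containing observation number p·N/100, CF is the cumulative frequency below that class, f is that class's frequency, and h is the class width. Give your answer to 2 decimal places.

N = 143; target position k = 80/100 · 143 = 114.4.
Cumulative frequencies: 19, 48, 75, 105, 123, 125, 143.
Observation 114.4 falls in the class 600 – <700.
L = 600, CF = 105, f = 18, h = 100.
P80 = 600 + ((114.4 − 105)/18)·100 = 600 + 52.2222 = 652.222.

652.22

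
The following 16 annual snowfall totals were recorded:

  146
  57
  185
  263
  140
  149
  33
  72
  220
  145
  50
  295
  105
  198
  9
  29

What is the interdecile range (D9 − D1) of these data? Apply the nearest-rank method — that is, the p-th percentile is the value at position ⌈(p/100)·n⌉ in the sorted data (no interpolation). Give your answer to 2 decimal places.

234.00

Sorted: 9, 29, 33, 50, 57, 72, 105, 140, 145, 146, 149, 185, 198, 220, 263, 295.
n = 16.
P10: rank ⌈10/100·16⌉ = 2 → 29.
P90: rank ⌈90/100·16⌉ = 15 → 263.
Difference: 263 − 29 = 234.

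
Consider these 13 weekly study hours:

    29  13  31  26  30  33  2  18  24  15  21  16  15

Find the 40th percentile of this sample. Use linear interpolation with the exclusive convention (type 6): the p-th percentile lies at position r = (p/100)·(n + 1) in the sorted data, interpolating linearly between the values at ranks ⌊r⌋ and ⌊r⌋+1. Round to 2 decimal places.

17.20

Sorted: 2, 13, 15, 15, 16, 18, 21, 24, 26, 29, 30, 31, 33.
n = 13.
r = (40/100)·(13 + 1) = 5.6.
Rank 5 is 16 and rank 6 is 18.
Interpolate: 16 + 0.6·(18 − 16) = 16 + 0.6·2 = 17.2.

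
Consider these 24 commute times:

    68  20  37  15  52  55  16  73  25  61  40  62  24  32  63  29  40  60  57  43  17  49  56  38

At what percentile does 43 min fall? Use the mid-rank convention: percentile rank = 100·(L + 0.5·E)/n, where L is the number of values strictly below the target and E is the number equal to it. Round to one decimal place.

52.1

Sorted: 15, 16, 17, 20, 24, 25, 29, 32, 37, 38, 40, 40, 43, 49, 52, 55, 56, 57, 60, 61, 62, 63, 68, 73.
Count below 43: L = 12; count equal: E = 1; n = 24.
Percentile rank = 100·(12 + 0.5·1)/24 = 100·12.5/24 = 52.08.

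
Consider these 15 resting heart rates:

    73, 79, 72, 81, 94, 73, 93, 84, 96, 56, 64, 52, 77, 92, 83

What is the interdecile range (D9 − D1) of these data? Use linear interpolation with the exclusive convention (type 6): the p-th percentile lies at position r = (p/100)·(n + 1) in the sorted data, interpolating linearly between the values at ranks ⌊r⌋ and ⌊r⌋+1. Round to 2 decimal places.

40.40

Sorted: 52, 56, 64, 72, 73, 73, 77, 79, 81, 83, 84, 92, 93, 94, 96.
n = 15.
P10: r = 1.6; ranks 1–2 are 52, 56; interpolating gives 54.4.
P90: r = 14.4; ranks 14–15 are 94, 96; interpolating gives 94.8.
Difference: 94.8 − 54.4 = 40.4.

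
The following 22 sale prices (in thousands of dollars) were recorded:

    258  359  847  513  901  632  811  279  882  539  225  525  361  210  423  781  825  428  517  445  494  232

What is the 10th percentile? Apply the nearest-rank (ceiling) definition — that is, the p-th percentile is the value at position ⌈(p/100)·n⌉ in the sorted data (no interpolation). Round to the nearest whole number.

232

Sorted: 210, 225, 232, 258, 279, 359, 361, 423, 428, 445, 494, 513, 517, 525, 539, 632, 781, 811, 825, 847, 882, 901.
n = 22.
Position = ⌈10/100 · 22⌉ = ⌈2.2⌉ = 3.
The value at rank 3 is 232.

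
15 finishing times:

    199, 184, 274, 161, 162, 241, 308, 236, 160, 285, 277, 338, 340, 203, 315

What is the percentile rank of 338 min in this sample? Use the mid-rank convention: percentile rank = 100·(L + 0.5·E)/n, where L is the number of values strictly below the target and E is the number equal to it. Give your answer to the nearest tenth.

Sorted: 160, 161, 162, 184, 199, 203, 236, 241, 274, 277, 285, 308, 315, 338, 340.
Count below 338: L = 13; count equal: E = 1; n = 15.
Percentile rank = 100·(13 + 0.5·1)/15 = 100·13.5/15 = 90.

90.0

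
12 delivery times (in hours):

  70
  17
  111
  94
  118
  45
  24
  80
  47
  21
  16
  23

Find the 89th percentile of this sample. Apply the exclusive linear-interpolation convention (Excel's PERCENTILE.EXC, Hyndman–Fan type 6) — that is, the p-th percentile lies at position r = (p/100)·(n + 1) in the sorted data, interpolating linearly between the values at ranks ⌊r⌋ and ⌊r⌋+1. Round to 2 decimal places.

Sorted: 16, 17, 21, 23, 24, 45, 47, 70, 80, 94, 111, 118.
n = 12.
r = (89/100)·(12 + 1) = 11.57.
Rank 11 is 111 and rank 12 is 118.
Interpolate: 111 + 0.57·(118 − 111) = 111 + 0.57·7 = 114.99.

114.99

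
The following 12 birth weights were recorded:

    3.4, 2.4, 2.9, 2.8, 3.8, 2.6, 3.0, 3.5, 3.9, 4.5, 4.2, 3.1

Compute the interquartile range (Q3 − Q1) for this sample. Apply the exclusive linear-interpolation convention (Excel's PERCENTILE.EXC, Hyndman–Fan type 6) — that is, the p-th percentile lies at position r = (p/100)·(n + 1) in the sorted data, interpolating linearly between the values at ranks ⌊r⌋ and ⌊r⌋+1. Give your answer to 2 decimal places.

1.05

Sorted: 2.4, 2.6, 2.8, 2.9, 3.0, 3.1, 3.4, 3.5, 3.8, 3.9, 4.2, 4.5.
n = 12.
P25: r = 3.25; ranks 3–4 are 2.8, 2.9; interpolating gives 2.825.
P75: r = 9.75; ranks 9–10 are 3.8, 3.9; interpolating gives 3.875.
Difference: 3.875 − 2.825 = 1.05.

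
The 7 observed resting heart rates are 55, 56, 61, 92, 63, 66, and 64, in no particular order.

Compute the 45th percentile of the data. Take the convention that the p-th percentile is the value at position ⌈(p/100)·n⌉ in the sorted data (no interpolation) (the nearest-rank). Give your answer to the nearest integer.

Sorted: 55, 56, 61, 63, 64, 66, 92.
n = 7.
Position = ⌈45/100 · 7⌉ = ⌈3.15⌉ = 4.
The value at rank 4 is 63.

63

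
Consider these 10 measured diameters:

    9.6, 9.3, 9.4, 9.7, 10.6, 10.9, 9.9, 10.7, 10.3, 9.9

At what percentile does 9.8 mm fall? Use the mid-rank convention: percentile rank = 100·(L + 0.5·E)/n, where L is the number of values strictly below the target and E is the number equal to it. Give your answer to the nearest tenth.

Sorted: 9.3, 9.4, 9.6, 9.7, 9.9, 9.9, 10.3, 10.6, 10.7, 10.9.
Count below 9.8: L = 4; count equal: E = 0; n = 10.
Percentile rank = 100·(4 + 0.5·0)/10 = 100·4/10 = 40.

40.0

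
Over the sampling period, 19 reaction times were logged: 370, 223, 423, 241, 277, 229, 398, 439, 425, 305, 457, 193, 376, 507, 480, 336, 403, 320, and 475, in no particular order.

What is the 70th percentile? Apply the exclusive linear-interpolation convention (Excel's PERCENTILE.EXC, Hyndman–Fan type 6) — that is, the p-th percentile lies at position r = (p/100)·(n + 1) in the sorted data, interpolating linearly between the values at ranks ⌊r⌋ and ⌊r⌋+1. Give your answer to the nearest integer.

Sorted: 193, 223, 229, 241, 277, 305, 320, 336, 370, 376, 398, 403, 423, 425, 439, 457, 475, 480, 507.
n = 19.
r = (70/100)·(19 + 1) = 14.
r is an integer, so P70 is the value at rank 14: 425.

425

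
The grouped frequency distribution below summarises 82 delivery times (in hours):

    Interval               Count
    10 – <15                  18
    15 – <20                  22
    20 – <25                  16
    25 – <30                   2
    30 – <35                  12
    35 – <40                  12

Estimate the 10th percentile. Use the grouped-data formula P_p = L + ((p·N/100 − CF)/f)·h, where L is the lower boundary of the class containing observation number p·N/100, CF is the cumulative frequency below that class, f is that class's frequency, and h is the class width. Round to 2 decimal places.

N = 82; target position k = 10/100 · 82 = 8.2.
Cumulative frequencies: 18, 40, 56, 58, 70, 82.
Observation 8.2 falls in the class 10 – <15.
L = 10, CF = 0, f = 18, h = 5.
P10 = 10 + ((8.2 − 0)/18)·5 = 10 + 2.27778 = 12.2778.

12.28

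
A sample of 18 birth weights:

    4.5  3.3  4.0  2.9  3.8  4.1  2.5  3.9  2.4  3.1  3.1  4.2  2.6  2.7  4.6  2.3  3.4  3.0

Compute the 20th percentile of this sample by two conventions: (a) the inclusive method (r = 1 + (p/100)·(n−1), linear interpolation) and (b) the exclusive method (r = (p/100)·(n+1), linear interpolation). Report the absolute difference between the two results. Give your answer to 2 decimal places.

Sorted: 2.3, 2.4, 2.5, 2.6, 2.7, 2.9, 3.0, 3.1, 3.1, 3.3, 3.4, 3.8, 3.9, 4.0, 4.1, 4.2, 4.5, 4.6.
n = 18.
(a) r = 4.4; between ranks 4 (2.6) and 5 (2.7): 2.64.
(b) r = 3.8; between ranks 3 (2.5) and 4 (2.6): 2.58.
|2.64 − 2.58| = 0.06.

0.06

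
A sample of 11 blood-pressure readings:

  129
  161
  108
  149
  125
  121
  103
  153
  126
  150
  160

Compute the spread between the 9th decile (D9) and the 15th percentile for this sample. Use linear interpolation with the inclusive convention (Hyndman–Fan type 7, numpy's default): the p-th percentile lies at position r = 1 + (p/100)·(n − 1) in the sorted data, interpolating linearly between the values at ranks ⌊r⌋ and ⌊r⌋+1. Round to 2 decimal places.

45.50

Sorted: 103, 108, 121, 125, 126, 129, 149, 150, 153, 160, 161.
n = 11.
P15: r = 2.5; ranks 2–3 are 108, 121; interpolating gives 114.5.
P90: r = 10 (integer) → 160.
Difference: 160 − 114.5 = 45.5.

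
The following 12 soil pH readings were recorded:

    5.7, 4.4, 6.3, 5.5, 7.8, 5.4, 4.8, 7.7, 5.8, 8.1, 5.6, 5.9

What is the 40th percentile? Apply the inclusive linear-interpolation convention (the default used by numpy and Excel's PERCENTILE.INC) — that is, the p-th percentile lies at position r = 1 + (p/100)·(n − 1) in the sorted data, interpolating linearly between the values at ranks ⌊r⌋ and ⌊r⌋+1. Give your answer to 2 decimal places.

Sorted: 4.4, 4.8, 5.4, 5.5, 5.6, 5.7, 5.8, 5.9, 6.3, 7.7, 7.8, 8.1.
n = 12.
r = 1 + (40/100)·(12 − 1) = 1 + 4.4 = 5.4.
Rank 5 is 5.6 and rank 6 is 5.7.
Interpolate: 5.6 + 0.4·(5.7 − 5.6) = 5.6 + 0.4·0.1 = 5.64.

5.64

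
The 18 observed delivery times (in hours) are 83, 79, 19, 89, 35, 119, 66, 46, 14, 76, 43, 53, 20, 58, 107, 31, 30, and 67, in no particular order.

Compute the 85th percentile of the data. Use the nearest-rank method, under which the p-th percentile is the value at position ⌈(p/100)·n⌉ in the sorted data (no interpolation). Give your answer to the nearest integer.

Sorted: 14, 19, 20, 30, 31, 35, 43, 46, 53, 58, 66, 67, 76, 79, 83, 89, 107, 119.
n = 18.
Position = ⌈85/100 · 18⌉ = ⌈15.3⌉ = 16.
The value at rank 16 is 89.

89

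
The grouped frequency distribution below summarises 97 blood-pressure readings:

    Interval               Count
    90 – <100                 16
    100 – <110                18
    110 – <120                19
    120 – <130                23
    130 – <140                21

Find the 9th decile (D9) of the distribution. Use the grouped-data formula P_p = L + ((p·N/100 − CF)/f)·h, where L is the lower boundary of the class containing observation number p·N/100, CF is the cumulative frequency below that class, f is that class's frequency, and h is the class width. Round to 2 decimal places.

135.38

N = 97; target position k = 90/100 · 97 = 87.3.
Cumulative frequencies: 16, 34, 53, 76, 97.
Observation 87.3 falls in the class 130 – <140.
L = 130, CF = 76, f = 21, h = 10.
P90 = 130 + ((87.3 − 76)/21)·10 = 130 + 5.38095 = 135.381.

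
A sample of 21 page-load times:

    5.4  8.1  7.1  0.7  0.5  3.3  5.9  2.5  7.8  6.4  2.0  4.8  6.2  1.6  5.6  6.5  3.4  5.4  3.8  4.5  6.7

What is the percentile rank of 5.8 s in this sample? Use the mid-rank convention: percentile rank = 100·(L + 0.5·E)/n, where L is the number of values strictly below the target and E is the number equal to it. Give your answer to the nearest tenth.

Sorted: 0.5, 0.7, 1.6, 2.0, 2.5, 3.3, 3.4, 3.8, 4.5, 4.8, 5.4, 5.4, 5.6, 5.9, 6.2, 6.4, 6.5, 6.7, 7.1, 7.8, 8.1.
Count below 5.8: L = 13; count equal: E = 0; n = 21.
Percentile rank = 100·(13 + 0.5·0)/21 = 100·13/21 = 61.9.

61.9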